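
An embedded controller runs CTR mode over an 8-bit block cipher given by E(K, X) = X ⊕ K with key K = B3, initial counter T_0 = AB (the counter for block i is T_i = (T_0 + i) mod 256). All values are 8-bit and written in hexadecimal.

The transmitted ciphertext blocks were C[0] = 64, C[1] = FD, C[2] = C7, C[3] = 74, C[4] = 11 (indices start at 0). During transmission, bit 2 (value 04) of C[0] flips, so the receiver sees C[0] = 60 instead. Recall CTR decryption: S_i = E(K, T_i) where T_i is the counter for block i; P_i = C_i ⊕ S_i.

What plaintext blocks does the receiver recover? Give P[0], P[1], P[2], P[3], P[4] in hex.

Only C[0] changed, to 60. In CTR, a change in C_i flips the same bit in P_i only; the keystream is unaffected. Decrypting the received ciphertext:
P[0]: T = AB, S = E(K, T) = 18; 60 ⊕ 18 = 78.
P[1]: T = AC, S = E(K, T) = 1F; FD ⊕ 1F = E2.
P[2]: T = AD, S = E(K, T) = 1E; C7 ⊕ 1E = D9.
P[3]: T = AE, S = E(K, T) = 1D; 74 ⊕ 1D = 69.
P[4]: T = AF, S = E(K, T) = 1C; 11 ⊕ 1C = 0D.
Blocks that differ from the original plaintext: P[0].

P[0] = 78, P[1] = E2, P[2] = D9, P[3] = 69, P[4] = 0D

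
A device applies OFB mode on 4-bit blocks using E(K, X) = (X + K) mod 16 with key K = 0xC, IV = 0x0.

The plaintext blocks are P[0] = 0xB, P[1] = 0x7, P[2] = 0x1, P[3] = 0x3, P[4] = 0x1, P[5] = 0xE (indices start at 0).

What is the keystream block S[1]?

OFB encryption: S_i = E(K, S_{i−1}) with S_{−1} = IV; C_i = P_i ⊕ S_i.
C[0]: S = E(K, 0x0) = 0xC; 0xB ⊕ 0xC = 0x7.
C[1]: S = E(K, 0xC) = 0x8; 0x7 ⊕ 0x8 = 0xF.
So S[1] = 0x8.

0x8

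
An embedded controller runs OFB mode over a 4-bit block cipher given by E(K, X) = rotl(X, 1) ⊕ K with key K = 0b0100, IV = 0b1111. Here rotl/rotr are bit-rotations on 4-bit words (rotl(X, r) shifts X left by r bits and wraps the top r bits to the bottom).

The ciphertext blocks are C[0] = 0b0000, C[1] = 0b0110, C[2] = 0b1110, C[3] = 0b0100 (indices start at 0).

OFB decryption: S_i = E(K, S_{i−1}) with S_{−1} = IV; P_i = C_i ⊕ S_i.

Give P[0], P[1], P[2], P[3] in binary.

P[0]: S = E(K, 0b1111) = 0b1011; 0b0000 ⊕ 0b1011 = 0b1011.
P[1]: S = E(K, 0b1011) = 0b0011; 0b0110 ⊕ 0b0011 = 0b0101.
P[2]: S = E(K, 0b0011) = 0b0010; 0b1110 ⊕ 0b0010 = 0b1100.
P[3]: S = E(K, 0b0010) = 0b0000; 0b0100 ⊕ 0b0000 = 0b0100.

P[0] = 0b1011, P[1] = 0b0101, P[2] = 0b1100, P[3] = 0b0100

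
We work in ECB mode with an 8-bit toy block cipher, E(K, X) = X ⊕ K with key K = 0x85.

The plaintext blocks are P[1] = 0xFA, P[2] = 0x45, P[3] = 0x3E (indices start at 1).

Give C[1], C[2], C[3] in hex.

ECB encryption: C_i = E(K, P_i).
C[1]: E(K, 0xFA) = 0x7F.
C[2]: E(K, 0x45) = 0xC0.
C[3]: E(K, 0x3E) = 0xBB.

C[1] = 0x7F, C[2] = 0xC0, C[3] = 0xBB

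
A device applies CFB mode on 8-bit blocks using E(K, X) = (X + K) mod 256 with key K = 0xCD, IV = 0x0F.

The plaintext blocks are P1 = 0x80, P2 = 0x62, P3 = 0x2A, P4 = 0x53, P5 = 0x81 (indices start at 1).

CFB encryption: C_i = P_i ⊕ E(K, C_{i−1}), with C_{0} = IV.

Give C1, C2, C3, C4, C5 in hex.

C1 = 0x5C, C2 = 0x4B, C3 = 0x32, C4 = 0xAC, C5 = 0xF8

C1: E(K, 0x0F) = 0xDC; 0x80 ⊕ 0xDC = 0x5C.
C2: E(K, 0x5C) = 0x29; 0x62 ⊕ 0x29 = 0x4B.
C3: E(K, 0x4B) = 0x18; 0x2A ⊕ 0x18 = 0x32.
C4: E(K, 0x32) = 0xFF; 0x53 ⊕ 0xFF = 0xAC.
C5: E(K, 0xAC) = 0x79; 0x81 ⊕ 0x79 = 0xF8.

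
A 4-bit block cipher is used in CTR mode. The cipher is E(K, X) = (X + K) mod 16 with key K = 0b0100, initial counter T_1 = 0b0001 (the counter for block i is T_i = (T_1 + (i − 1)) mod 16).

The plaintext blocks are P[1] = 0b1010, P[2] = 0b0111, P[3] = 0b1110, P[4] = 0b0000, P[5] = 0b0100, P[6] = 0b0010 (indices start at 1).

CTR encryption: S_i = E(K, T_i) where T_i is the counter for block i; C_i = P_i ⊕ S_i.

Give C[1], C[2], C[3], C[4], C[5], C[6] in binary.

C[1]: T = 0b0001, S = E(K, T) = 0b0101; 0b1010 ⊕ 0b0101 = 0b1111.
C[2]: T = 0b0010, S = E(K, T) = 0b0110; 0b0111 ⊕ 0b0110 = 0b0001.
C[3]: T = 0b0011, S = E(K, T) = 0b0111; 0b1110 ⊕ 0b0111 = 0b1001.
C[4]: T = 0b0100, S = E(K, T) = 0b1000; 0b0000 ⊕ 0b1000 = 0b1000.
C[5]: T = 0b0101, S = E(K, T) = 0b1001; 0b0100 ⊕ 0b1001 = 0b1101.
C[6]: T = 0b0110, S = E(K, T) = 0b1010; 0b0010 ⊕ 0b1010 = 0b1000.

C[1] = 0b1111, C[2] = 0b0001, C[3] = 0b1001, C[4] = 0b1000, C[5] = 0b1101, C[6] = 0b1000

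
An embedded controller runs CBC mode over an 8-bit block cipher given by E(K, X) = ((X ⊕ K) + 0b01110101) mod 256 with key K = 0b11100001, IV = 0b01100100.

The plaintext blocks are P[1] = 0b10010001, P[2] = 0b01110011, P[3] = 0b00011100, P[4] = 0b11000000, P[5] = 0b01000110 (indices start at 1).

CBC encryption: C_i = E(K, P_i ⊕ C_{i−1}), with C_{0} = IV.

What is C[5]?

C[1]: P[1] ⊕ 0b01100100 = 0b11110101; E(K, 0b11110101) = 0b10001001.
C[2]: P[2] ⊕ 0b10001001 = 0b11111010; E(K, 0b11111010) = 0b10010000.
C[3]: P[3] ⊕ 0b10010000 = 0b10001100; E(K, 0b10001100) = 0b11100010.
C[4]: P[4] ⊕ 0b11100010 = 0b00100010; E(K, 0b00100010) = 0b00111000.
C[5]: P[5] ⊕ 0b00111000 = 0b01111110; E(K, 0b01111110) = 0b00010100.

C[5] = 0b00010100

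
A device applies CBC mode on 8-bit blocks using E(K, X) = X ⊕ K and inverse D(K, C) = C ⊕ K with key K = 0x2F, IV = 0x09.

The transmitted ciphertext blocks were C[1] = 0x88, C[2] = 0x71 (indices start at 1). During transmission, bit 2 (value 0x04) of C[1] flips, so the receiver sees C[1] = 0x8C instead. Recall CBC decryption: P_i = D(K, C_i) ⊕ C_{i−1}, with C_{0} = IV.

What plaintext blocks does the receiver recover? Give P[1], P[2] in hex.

Only C[1] changed, to 0x8C. In CBC, a change in C_i garbles P_i and flips the same bit in P_{i+1}. Decrypting the received ciphertext:
P[1]: D(K, 0x8C) = 0xA3; 0xA3 ⊕ 0x09 = 0xAA.
P[2]: D(K, 0x71) = 0x5E; 0x5E ⊕ 0x8C = 0xD2.
Blocks that differ from the original plaintext: P[1], P[2].

P[1] = 0xAA, P[2] = 0xD2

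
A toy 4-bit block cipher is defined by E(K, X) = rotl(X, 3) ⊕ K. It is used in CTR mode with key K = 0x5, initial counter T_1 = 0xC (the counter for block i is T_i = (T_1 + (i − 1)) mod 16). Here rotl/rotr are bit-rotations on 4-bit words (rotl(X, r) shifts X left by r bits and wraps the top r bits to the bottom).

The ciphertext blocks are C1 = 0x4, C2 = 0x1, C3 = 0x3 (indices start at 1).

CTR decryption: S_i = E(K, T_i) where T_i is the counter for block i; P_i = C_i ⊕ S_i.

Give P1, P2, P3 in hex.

P1: T = 0xC, S = E(K, T) = 0x3; 0x4 ⊕ 0x3 = 0x7.
P2: T = 0xD, S = E(K, T) = 0xB; 0x1 ⊕ 0xB = 0xA.
P3: T = 0xE, S = E(K, T) = 0x2; 0x3 ⊕ 0x2 = 0x1.

P1 = 0x7, P2 = 0xA, P3 = 0x1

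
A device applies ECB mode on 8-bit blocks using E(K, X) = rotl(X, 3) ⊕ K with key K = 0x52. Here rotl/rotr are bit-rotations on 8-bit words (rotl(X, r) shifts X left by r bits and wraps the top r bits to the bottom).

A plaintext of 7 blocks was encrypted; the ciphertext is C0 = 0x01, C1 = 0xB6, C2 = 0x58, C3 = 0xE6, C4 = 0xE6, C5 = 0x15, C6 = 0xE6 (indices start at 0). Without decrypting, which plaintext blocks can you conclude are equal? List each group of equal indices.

P3 = P4 = P6

ECB encrypts each block independently with the same key, so equal ciphertext blocks imply equal plaintext blocks.
C3 = C4 = C6 = 0xE6, so P3 = P4 = P6.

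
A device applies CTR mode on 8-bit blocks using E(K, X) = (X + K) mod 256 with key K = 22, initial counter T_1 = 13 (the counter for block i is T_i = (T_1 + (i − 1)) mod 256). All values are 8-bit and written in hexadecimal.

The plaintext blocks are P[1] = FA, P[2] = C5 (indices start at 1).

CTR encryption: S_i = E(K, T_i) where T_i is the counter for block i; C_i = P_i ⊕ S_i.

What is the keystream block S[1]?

C[1]: T = 13, S = E(K, T) = 35; FA ⊕ 35 = CF.
So S[1] = 35.

35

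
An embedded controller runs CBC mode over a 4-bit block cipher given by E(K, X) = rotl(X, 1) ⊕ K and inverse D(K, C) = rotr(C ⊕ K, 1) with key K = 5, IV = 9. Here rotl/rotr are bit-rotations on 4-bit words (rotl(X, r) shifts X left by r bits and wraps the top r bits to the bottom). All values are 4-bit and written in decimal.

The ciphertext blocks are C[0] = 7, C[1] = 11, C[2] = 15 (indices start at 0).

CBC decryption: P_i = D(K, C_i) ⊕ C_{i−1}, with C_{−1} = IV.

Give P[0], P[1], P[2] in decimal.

P[0]: D(K, 7) = 1; 1 ⊕ 9 = 8.
P[1]: D(K, 11) = 7; 7 ⊕ 7 = 0.
P[2]: D(K, 15) = 5; 5 ⊕ 11 = 14.

P[0] = 8, P[1] = 0, P[2] = 14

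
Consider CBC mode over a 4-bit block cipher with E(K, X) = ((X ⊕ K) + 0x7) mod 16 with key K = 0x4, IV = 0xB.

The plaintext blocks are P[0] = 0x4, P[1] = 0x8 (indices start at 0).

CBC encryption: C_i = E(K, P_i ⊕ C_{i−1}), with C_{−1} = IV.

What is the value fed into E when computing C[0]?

C[0]: P[0] ⊕ 0xB = 0xF; E(K, 0xF) = 0x2.
So the input to E for block [0] is 0xF.

0xF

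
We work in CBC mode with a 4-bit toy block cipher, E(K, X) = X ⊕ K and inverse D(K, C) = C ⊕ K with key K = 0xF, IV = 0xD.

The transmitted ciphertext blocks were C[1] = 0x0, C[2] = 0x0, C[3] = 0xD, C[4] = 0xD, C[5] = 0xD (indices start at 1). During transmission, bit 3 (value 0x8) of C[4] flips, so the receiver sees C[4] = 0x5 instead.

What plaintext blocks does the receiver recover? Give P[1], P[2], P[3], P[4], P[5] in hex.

CBC decryption: P_i = D(K, C_i) ⊕ C_{i−1}, with C_{0} = IV.
Only C[4] changed, to 0x5. In CBC, a change in C_i garbles P_i and flips the same bit in P_{i+1}. Decrypting the received ciphertext:
P[1]: D(K, 0x0) = 0xF; 0xF ⊕ 0xD = 0x2.
P[2]: D(K, 0x0) = 0xF; 0xF ⊕ 0x0 = 0xF.
P[3]: D(K, 0xD) = 0x2; 0x2 ⊕ 0x0 = 0x2.
P[4]: D(K, 0x5) = 0xA; 0xA ⊕ 0xD = 0x7.
P[5]: D(K, 0xD) = 0x2; 0x2 ⊕ 0x5 = 0x7.
Blocks that differ from the original plaintext: P[4], P[5].

P[1] = 0x2, P[2] = 0xF, P[3] = 0x2, P[4] = 0x7, P[5] = 0x7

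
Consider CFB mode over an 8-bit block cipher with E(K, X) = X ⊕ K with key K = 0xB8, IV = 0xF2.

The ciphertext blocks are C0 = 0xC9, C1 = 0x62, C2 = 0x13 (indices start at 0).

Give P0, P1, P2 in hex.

CFB decryption: P_i = C_i ⊕ E(K, C_{i−1}), with C_{−1} = IV.
P0: E(K, 0xF2) = 0x4A; 0xC9 ⊕ 0x4A = 0x83.
P1: E(K, 0xC9) = 0x71; 0x62 ⊕ 0x71 = 0x13.
P2: E(K, 0x62) = 0xDA; 0x13 ⊕ 0xDA = 0xC9.

P0 = 0x83, P1 = 0x13, P2 = 0xC9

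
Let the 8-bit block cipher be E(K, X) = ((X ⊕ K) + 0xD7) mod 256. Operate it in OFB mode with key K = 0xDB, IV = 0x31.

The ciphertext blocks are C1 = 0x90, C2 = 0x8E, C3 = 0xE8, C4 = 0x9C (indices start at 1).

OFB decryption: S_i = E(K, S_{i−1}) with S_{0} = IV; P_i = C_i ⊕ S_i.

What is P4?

P1: S = E(K, 0x31) = 0xC1; 0x90 ⊕ 0xC1 = 0x51.
P2: S = E(K, 0xC1) = 0xF1; 0x8E ⊕ 0xF1 = 0x7F.
P3: S = E(K, 0xF1) = 0x01; 0xE8 ⊕ 0x01 = 0xE9.
P4: S = E(K, 0x01) = 0xB1; 0x9C ⊕ 0xB1 = 0x2D.

P4 = 0x2D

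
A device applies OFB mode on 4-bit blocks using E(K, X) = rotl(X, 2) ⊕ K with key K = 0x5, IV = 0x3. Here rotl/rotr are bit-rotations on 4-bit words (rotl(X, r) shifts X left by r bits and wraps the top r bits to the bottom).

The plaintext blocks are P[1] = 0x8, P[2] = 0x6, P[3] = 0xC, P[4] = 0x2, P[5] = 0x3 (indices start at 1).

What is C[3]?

OFB encryption: S_i = E(K, S_{i−1}) with S_{0} = IV; C_i = P_i ⊕ S_i.
C[1]: S = E(K, 0x3) = 0x9; 0x8 ⊕ 0x9 = 0x1.
C[2]: S = E(K, 0x9) = 0x3; 0x6 ⊕ 0x3 = 0x5.
C[3]: S = E(K, 0x3) = 0x9; 0xC ⊕ 0x9 = 0x5.

C[3] = 0x5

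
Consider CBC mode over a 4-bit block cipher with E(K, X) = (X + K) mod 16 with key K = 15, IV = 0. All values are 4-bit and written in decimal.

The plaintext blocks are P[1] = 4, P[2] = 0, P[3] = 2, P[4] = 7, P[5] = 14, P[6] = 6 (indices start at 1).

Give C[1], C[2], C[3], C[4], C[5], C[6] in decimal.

C[1] = 3, C[2] = 2, C[3] = 15, C[4] = 7, C[5] = 8, C[6] = 13

CBC encryption: C_i = E(K, P_i ⊕ C_{i−1}), with C_{0} = IV.
C[1]: P[1] ⊕ 0 = 4; E(K, 4) = 3.
C[2]: P[2] ⊕ 3 = 3; E(K, 3) = 2.
C[3]: P[3] ⊕ 2 = 0; E(K, 0) = 15.
C[4]: P[4] ⊕ 15 = 8; E(K, 8) = 7.
C[5]: P[5] ⊕ 7 = 9; E(K, 9) = 8.
C[6]: P[6] ⊕ 8 = 14; E(K, 14) = 13.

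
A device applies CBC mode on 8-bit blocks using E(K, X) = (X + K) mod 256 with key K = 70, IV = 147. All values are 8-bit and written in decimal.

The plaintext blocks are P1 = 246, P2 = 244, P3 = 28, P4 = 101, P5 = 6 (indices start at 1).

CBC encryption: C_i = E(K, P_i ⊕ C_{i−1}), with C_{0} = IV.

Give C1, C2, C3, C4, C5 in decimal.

C1 = 171, C2 = 165, C3 = 255, C4 = 224, C5 = 44

C1: P1 ⊕ 147 = 101; E(K, 101) = 171.
C2: P2 ⊕ 171 = 95; E(K, 95) = 165.
C3: P3 ⊕ 165 = 185; E(K, 185) = 255.
C4: P4 ⊕ 255 = 154; E(K, 154) = 224.
C5: P5 ⊕ 224 = 230; E(K, 230) = 44.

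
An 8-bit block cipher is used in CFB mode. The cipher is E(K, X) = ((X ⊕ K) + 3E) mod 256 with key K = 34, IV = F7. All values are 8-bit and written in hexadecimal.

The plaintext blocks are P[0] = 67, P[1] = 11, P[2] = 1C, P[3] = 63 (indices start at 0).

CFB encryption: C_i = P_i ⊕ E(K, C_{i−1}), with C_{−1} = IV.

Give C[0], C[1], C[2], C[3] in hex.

C[0]: E(K, F7) = 01; 67 ⊕ 01 = 66.
C[1]: E(K, 66) = 90; 11 ⊕ 90 = 81.
C[2]: E(K, 81) = F3; 1C ⊕ F3 = EF.
C[3]: E(K, EF) = 19; 63 ⊕ 19 = 7A.

C[0] = 66, C[1] = 81, C[2] = EF, C[3] = 7A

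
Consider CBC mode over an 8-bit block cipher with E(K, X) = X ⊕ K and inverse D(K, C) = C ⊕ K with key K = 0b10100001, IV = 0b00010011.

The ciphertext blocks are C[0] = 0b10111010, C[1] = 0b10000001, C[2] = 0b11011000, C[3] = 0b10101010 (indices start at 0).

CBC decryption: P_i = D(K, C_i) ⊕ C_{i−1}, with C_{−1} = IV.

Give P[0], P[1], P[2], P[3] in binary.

P[0] = 0b00001000, P[1] = 0b10011010, P[2] = 0b11111000, P[3] = 0b11010011

P[0]: D(K, 0b10111010) = 0b00011011; 0b00011011 ⊕ 0b00010011 = 0b00001000.
P[1]: D(K, 0b10000001) = 0b00100000; 0b00100000 ⊕ 0b10111010 = 0b10011010.
P[2]: D(K, 0b11011000) = 0b01111001; 0b01111001 ⊕ 0b10000001 = 0b11111000.
P[3]: D(K, 0b10101010) = 0b00001011; 0b00001011 ⊕ 0b11011000 = 0b11010011.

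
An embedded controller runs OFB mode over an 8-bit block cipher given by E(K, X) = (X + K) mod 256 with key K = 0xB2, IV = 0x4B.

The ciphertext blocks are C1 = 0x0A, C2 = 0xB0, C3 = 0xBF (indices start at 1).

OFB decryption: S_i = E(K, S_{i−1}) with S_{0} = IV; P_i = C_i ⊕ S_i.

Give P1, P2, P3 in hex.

P1 = 0xF7, P2 = 0x1F, P3 = 0xDE

P1: S = E(K, 0x4B) = 0xFD; 0x0A ⊕ 0xFD = 0xF7.
P2: S = E(K, 0xFD) = 0xAF; 0xB0 ⊕ 0xAF = 0x1F.
P3: S = E(K, 0xAF) = 0x61; 0xBF ⊕ 0x61 = 0xDE.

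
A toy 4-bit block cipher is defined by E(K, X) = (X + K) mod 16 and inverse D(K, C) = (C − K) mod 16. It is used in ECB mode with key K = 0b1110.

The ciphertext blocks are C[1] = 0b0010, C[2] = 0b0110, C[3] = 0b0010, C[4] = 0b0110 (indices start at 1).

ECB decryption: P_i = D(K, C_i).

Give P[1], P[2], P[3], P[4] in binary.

P[1]: D(K, 0b0010) = 0b0100.
P[2]: D(K, 0b0110) = 0b1000.
P[3]: D(K, 0b0010) = 0b0100.
P[4]: D(K, 0b0110) = 0b1000.

P[1] = 0b0100, P[2] = 0b1000, P[3] = 0b0100, P[4] = 0b1000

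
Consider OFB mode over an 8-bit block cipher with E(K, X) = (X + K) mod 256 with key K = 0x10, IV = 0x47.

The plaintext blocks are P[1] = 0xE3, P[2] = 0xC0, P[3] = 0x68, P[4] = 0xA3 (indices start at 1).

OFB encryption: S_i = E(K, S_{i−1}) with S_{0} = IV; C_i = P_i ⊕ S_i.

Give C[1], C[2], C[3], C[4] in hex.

C[1]: S = E(K, 0x47) = 0x57; 0xE3 ⊕ 0x57 = 0xB4.
C[2]: S = E(K, 0x57) = 0x67; 0xC0 ⊕ 0x67 = 0xA7.
C[3]: S = E(K, 0x67) = 0x77; 0x68 ⊕ 0x77 = 0x1F.
C[4]: S = E(K, 0x77) = 0x87; 0xA3 ⊕ 0x87 = 0x24.

C[1] = 0xB4, C[2] = 0xA7, C[3] = 0x1F, C[4] = 0x24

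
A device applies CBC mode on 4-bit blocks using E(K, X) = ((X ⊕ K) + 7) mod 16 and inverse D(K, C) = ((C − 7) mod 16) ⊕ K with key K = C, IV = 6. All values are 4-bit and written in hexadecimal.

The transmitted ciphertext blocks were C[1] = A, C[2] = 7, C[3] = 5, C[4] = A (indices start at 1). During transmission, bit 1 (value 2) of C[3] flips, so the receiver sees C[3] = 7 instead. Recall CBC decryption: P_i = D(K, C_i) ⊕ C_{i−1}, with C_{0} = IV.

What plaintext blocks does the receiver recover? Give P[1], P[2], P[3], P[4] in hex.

P[1] = 9, P[2] = 6, P[3] = B, P[4] = 8

Only C[3] changed, to 7. In CBC, a change in C_i garbles P_i and flips the same bit in P_{i+1}. Decrypting the received ciphertext:
P[1]: D(K, A) = F; F ⊕ 6 = 9.
P[2]: D(K, 7) = C; C ⊕ A = 6.
P[3]: D(K, 7) = C; C ⊕ 7 = B.
P[4]: D(K, A) = F; F ⊕ 7 = 8.
Blocks that differ from the original plaintext: P[3], P[4].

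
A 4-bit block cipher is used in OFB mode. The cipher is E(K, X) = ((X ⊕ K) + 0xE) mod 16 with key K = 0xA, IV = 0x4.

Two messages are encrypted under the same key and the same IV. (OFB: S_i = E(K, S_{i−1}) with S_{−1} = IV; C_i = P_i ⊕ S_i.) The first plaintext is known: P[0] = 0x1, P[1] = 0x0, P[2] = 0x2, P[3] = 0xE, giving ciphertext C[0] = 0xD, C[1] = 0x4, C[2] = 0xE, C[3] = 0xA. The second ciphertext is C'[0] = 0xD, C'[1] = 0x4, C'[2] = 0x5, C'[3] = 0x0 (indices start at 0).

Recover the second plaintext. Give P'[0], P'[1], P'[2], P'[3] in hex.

In OFB with a reused IV, both messages share the same keystream S_i, so C_i ⊕ C'_i = P_i ⊕ P'_i and thus P'_i = P_i ⊕ C_i ⊕ C'_i.
P'[0]: 0x1 ⊕ 0xD ⊕ 0xD = 0x1.
P'[1]: 0x0 ⊕ 0x4 ⊕ 0x4 = 0x0.
P'[2]: 0x2 ⊕ 0xE ⊕ 0x5 = 0x9.
P'[3]: 0xE ⊕ 0xA ⊕ 0x0 = 0x4.

P'[0] = 0x1, P'[1] = 0x0, P'[2] = 0x9, P'[3] = 0x4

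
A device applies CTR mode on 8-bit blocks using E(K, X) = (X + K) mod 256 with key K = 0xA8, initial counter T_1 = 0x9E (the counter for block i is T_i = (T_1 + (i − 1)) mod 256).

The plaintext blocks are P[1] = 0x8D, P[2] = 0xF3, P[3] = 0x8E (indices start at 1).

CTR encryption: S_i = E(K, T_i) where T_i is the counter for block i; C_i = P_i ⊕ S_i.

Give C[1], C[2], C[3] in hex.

C[1] = 0xCB, C[2] = 0xB4, C[3] = 0xC6

C[1]: T = 0x9E, S = E(K, T) = 0x46; 0x8D ⊕ 0x46 = 0xCB.
C[2]: T = 0x9F, S = E(K, T) = 0x47; 0xF3 ⊕ 0x47 = 0xB4.
C[3]: T = 0xA0, S = E(K, T) = 0x48; 0x8E ⊕ 0x48 = 0xC6.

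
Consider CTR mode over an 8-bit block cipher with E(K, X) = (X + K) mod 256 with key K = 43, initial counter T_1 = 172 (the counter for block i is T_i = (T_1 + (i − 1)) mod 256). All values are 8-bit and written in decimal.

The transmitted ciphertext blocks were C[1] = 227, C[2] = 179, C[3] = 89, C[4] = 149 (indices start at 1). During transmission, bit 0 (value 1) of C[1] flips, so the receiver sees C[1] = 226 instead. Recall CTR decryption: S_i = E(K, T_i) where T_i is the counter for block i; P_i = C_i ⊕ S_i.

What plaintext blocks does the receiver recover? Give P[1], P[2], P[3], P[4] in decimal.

Only C[1] changed, to 226. In CTR, a change in C_i flips the same bit in P_i only; the keystream is unaffected. Decrypting the received ciphertext:
P[1]: T = 172, S = E(K, T) = 215; 226 ⊕ 215 = 53.
P[2]: T = 173, S = E(K, T) = 216; 179 ⊕ 216 = 107.
P[3]: T = 174, S = E(K, T) = 217; 89 ⊕ 217 = 128.
P[4]: T = 175, S = E(K, T) = 218; 149 ⊕ 218 = 79.
Blocks that differ from the original plaintext: P[1].

P[1] = 53, P[2] = 107, P[3] = 128, P[4] = 79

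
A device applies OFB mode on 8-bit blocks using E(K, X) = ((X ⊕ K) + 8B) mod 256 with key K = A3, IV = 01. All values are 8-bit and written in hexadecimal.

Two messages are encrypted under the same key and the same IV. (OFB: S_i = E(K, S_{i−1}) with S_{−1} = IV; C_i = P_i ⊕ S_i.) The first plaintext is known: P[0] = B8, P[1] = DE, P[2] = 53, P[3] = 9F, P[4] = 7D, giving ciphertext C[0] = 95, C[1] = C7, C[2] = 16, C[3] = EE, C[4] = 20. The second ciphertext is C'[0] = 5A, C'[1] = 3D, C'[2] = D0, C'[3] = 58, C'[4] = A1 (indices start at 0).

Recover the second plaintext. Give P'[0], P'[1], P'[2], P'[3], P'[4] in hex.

P'[0] = 77, P'[1] = 24, P'[2] = 95, P'[3] = 29, P'[4] = FC

In OFB with a reused IV, both messages share the same keystream S_i, so C_i ⊕ C'_i = P_i ⊕ P'_i and thus P'_i = P_i ⊕ C_i ⊕ C'_i.
P'[0]: B8 ⊕ 95 ⊕ 5A = 77.
P'[1]: DE ⊕ C7 ⊕ 3D = 24.
P'[2]: 53 ⊕ 16 ⊕ D0 = 95.
P'[3]: 9F ⊕ EE ⊕ 58 = 29.
P'[4]: 7D ⊕ 20 ⊕ A1 = FC.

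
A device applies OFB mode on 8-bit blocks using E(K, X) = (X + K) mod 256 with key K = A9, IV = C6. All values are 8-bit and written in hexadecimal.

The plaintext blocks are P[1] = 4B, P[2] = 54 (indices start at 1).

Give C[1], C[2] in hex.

C[1] = 24, C[2] = 4C

OFB encryption: S_i = E(K, S_{i−1}) with S_{0} = IV; C_i = P_i ⊕ S_i.
C[1]: S = E(K, C6) = 6F; 4B ⊕ 6F = 24.
C[2]: S = E(K, 6F) = 18; 54 ⊕ 18 = 4C.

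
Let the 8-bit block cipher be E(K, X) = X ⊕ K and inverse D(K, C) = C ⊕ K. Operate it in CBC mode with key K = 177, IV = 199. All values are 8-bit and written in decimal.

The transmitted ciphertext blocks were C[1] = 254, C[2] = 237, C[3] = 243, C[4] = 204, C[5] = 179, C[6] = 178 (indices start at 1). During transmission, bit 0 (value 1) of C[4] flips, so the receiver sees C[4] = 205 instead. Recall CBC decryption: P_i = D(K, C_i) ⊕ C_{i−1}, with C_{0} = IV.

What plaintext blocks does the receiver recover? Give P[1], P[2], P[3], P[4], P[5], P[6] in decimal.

Only C[4] changed, to 205. In CBC, a change in C_i garbles P_i and flips the same bit in P_{i+1}. Decrypting the received ciphertext:
P[1]: D(K, 254) = 79; 79 ⊕ 199 = 136.
P[2]: D(K, 237) = 92; 92 ⊕ 254 = 162.
P[3]: D(K, 243) = 66; 66 ⊕ 237 = 175.
P[4]: D(K, 205) = 124; 124 ⊕ 243 = 143.
P[5]: D(K, 179) = 2; 2 ⊕ 205 = 207.
P[6]: D(K, 178) = 3; 3 ⊕ 179 = 176.
Blocks that differ from the original plaintext: P[4], P[5].

P[1] = 136, P[2] = 162, P[3] = 175, P[4] = 143, P[5] = 207, P[6] = 176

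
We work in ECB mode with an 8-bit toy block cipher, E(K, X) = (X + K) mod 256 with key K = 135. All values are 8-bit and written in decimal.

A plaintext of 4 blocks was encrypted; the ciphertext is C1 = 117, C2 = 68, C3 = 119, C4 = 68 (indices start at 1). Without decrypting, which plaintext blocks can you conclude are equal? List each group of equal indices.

P2 = P4

ECB encrypts each block independently with the same key, so equal ciphertext blocks imply equal plaintext blocks.
C2 = C4 = 68, so P2 = P4.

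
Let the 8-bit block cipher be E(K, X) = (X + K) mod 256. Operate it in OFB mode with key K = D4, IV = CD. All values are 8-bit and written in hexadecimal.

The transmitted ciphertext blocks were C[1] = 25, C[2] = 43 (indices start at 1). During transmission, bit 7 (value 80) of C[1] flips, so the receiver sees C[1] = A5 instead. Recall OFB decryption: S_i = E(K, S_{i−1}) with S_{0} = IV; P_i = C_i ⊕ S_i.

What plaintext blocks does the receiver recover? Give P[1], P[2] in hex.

P[1] = 04, P[2] = 36

Only C[1] changed, to A5. In OFB, a change in C_i flips the same bit in P_i only; the keystream is unaffected. Decrypting the received ciphertext:
P[1]: S = E(K, CD) = A1; A5 ⊕ A1 = 04.
P[2]: S = E(K, A1) = 75; 43 ⊕ 75 = 36.
Blocks that differ from the original plaintext: P[1].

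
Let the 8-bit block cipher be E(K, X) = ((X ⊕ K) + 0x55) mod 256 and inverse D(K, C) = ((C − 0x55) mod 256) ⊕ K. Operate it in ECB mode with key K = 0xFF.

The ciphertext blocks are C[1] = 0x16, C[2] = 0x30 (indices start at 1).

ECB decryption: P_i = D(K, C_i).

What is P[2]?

P[2]: D(K, 0x30) = 0x24.

P[2] = 0x24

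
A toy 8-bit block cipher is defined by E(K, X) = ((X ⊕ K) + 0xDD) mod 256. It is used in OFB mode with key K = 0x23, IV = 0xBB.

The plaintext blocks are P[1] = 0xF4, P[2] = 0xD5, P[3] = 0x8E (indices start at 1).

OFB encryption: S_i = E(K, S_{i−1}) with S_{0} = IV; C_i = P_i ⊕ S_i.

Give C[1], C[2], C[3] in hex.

C[1] = 0x81, C[2] = 0xE6, C[3] = 0x63

C[1]: S = E(K, 0xBB) = 0x75; 0xF4 ⊕ 0x75 = 0x81.
C[2]: S = E(K, 0x75) = 0x33; 0xD5 ⊕ 0x33 = 0xE6.
C[3]: S = E(K, 0x33) = 0xED; 0x8E ⊕ 0xED = 0x63.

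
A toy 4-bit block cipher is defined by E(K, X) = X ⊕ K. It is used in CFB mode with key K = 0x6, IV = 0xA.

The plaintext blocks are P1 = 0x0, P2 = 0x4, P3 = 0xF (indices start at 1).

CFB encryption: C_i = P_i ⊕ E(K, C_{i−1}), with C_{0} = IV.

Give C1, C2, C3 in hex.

C1 = 0xC, C2 = 0xE, C3 = 0x7

C1: E(K, 0xA) = 0xC; 0x0 ⊕ 0xC = 0xC.
C2: E(K, 0xC) = 0xA; 0x4 ⊕ 0xA = 0xE.
C3: E(K, 0xE) = 0x8; 0xF ⊕ 0x8 = 0x7.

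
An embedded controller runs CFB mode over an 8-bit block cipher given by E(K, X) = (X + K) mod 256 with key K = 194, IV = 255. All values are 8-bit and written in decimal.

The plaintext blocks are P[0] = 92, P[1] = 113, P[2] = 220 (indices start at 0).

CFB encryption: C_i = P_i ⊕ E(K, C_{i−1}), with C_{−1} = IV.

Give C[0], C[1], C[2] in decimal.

C[0]: E(K, 255) = 193; 92 ⊕ 193 = 157.
C[1]: E(K, 157) = 95; 113 ⊕ 95 = 46.
C[2]: E(K, 46) = 240; 220 ⊕ 240 = 44.

C[0] = 157, C[1] = 46, C[2] = 44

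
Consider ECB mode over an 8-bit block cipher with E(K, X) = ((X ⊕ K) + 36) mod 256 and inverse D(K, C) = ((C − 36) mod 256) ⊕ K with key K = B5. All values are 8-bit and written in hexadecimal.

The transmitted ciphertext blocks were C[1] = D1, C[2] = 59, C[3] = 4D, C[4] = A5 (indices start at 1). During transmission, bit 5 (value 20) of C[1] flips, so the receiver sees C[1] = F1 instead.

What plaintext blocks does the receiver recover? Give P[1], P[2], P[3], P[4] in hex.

P[1] = 0E, P[2] = 96, P[3] = A2, P[4] = DA

ECB decryption: P_i = D(K, C_i).
Only C[1] changed, to F1. In ECB, a change in C_i affects only P_i. Decrypting the received ciphertext:
P[1]: D(K, F1) = 0E.
P[2]: D(K, 59) = 96.
P[3]: D(K, 4D) = A2.
P[4]: D(K, A5) = DA.
Blocks that differ from the original plaintext: P[1].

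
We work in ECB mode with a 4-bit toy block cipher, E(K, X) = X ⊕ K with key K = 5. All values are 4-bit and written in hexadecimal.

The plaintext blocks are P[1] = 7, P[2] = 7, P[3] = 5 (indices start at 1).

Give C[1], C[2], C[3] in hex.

C[1] = 2, C[2] = 2, C[3] = 0

ECB encryption: C_i = E(K, P_i).
C[1]: E(K, 7) = 2.
C[2]: E(K, 7) = 2.
C[3]: E(K, 5) = 0.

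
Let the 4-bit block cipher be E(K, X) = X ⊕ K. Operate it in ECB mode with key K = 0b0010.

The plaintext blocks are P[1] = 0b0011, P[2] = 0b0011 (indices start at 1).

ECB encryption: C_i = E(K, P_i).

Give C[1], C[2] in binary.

C[1] = 0b0001, C[2] = 0b0001

C[1]: E(K, 0b0011) = 0b0001.
C[2]: E(K, 0b0011) = 0b0001.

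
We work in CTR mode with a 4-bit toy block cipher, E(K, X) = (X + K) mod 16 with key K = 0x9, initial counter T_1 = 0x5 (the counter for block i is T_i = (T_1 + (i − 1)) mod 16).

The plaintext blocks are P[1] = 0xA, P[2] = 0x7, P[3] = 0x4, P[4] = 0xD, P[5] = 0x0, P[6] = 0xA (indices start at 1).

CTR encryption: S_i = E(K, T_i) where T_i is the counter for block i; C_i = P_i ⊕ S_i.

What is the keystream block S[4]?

0x1

C[1]: T = 0x5, S = E(K, T) = 0xE; 0xA ⊕ 0xE = 0x4.
C[2]: T = 0x6, S = E(K, T) = 0xF; 0x7 ⊕ 0xF = 0x8.
C[3]: T = 0x7, S = E(K, T) = 0x0; 0x4 ⊕ 0x0 = 0x4.
C[4]: T = 0x8, S = E(K, T) = 0x1; 0xD ⊕ 0x1 = 0xC.
So S[4] = 0x1.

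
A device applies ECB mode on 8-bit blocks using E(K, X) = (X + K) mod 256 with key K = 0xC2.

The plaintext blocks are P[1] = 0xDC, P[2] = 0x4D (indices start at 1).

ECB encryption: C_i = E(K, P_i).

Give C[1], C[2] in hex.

C[1] = 0x9E, C[2] = 0x0F

C[1]: E(K, 0xDC) = 0x9E.
C[2]: E(K, 0x4D) = 0x0F.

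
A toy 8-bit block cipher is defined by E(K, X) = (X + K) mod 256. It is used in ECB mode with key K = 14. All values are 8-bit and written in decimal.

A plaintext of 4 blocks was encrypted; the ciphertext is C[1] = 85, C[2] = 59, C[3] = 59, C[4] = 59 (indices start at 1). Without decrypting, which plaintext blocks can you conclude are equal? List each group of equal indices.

ECB encrypts each block independently with the same key, so equal ciphertext blocks imply equal plaintext blocks.
C[2] = C[3] = C[4] = 59, so P[2] = P[3] = P[4].

P[2] = P[3] = P[4]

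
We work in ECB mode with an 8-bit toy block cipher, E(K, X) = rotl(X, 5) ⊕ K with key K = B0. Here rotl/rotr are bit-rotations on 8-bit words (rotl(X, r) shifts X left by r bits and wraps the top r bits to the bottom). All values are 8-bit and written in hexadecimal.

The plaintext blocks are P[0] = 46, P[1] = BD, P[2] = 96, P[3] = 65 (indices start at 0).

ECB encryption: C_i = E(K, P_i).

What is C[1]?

C[1] = 07

C[1]: E(K, BD) = 07.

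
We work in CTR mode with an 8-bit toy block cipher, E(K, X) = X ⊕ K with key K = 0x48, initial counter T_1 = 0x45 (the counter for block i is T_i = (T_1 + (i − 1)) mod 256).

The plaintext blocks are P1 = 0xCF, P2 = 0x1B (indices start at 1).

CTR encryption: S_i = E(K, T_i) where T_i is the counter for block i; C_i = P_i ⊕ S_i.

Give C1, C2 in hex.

C1: T = 0x45, S = E(K, T) = 0x0D; 0xCF ⊕ 0x0D = 0xC2.
C2: T = 0x46, S = E(K, T) = 0x0E; 0x1B ⊕ 0x0E = 0x15.

C1 = 0xC2, C2 = 0x15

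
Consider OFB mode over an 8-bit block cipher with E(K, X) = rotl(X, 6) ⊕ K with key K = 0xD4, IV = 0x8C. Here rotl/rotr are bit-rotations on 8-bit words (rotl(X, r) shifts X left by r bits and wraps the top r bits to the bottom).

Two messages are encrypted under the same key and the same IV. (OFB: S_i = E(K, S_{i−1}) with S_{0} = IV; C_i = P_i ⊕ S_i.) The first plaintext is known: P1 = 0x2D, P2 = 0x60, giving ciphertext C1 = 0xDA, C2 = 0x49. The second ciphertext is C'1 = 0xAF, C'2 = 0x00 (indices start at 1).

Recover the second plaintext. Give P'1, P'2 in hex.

P'1 = 0x58, P'2 = 0x29

In OFB with a reused IV, both messages share the same keystream S_i, so C_i ⊕ C'_i = P_i ⊕ P'_i and thus P'_i = P_i ⊕ C_i ⊕ C'_i.
P'1: 0x2D ⊕ 0xDA ⊕ 0xAF = 0x58.
P'2: 0x60 ⊕ 0x49 ⊕ 0x00 = 0x29.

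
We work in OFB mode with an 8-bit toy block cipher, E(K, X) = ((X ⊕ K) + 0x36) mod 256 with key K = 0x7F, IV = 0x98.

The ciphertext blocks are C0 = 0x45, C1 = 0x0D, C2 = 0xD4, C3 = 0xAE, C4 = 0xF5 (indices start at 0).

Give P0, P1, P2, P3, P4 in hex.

OFB decryption: S_i = E(K, S_{i−1}) with S_{−1} = IV; P_i = C_i ⊕ S_i.
P0: S = E(K, 0x98) = 0x1D; 0x45 ⊕ 0x1D = 0x58.
P1: S = E(K, 0x1D) = 0x98; 0x0D ⊕ 0x98 = 0x95.
P2: S = E(K, 0x98) = 0x1D; 0xD4 ⊕ 0x1D = 0xC9.
P3: S = E(K, 0x1D) = 0x98; 0xAE ⊕ 0x98 = 0x36.
P4: S = E(K, 0x98) = 0x1D; 0xF5 ⊕ 0x1D = 0xE8.

P0 = 0x58, P1 = 0x95, P2 = 0xC9, P3 = 0x36, P4 = 0xE8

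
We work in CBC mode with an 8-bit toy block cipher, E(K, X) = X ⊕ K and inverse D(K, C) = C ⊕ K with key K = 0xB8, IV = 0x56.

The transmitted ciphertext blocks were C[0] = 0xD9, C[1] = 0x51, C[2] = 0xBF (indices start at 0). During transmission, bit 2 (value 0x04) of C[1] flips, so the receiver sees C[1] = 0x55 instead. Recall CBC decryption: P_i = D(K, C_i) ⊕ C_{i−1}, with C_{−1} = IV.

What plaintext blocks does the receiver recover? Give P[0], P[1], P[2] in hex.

P[0] = 0x37, P[1] = 0x34, P[2] = 0x52

Only C[1] changed, to 0x55. In CBC, a change in C_i garbles P_i and flips the same bit in P_{i+1}. Decrypting the received ciphertext:
P[0]: D(K, 0xD9) = 0x61; 0x61 ⊕ 0x56 = 0x37.
P[1]: D(K, 0x55) = 0xED; 0xED ⊕ 0xD9 = 0x34.
P[2]: D(K, 0xBF) = 0x07; 0x07 ⊕ 0x55 = 0x52.
Blocks that differ from the original plaintext: P[1], P[2].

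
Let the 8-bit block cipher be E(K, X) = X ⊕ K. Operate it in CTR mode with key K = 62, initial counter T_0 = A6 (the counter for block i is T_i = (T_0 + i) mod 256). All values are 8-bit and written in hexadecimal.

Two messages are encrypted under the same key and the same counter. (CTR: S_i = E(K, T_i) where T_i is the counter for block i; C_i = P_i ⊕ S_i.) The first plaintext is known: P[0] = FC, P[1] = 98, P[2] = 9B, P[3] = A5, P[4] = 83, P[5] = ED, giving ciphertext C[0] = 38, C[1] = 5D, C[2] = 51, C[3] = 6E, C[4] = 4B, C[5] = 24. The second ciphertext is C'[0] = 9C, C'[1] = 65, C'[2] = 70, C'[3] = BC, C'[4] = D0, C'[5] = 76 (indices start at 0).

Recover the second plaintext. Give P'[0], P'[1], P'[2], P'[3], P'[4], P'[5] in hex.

P'[0] = 58, P'[1] = A0, P'[2] = BA, P'[3] = 77, P'[4] = 18, P'[5] = BF

In CTR with a reused counter, both messages share the same keystream S_i, so C_i ⊕ C'_i = P_i ⊕ P'_i and thus P'_i = P_i ⊕ C_i ⊕ C'_i.
P'[0]: FC ⊕ 38 ⊕ 9C = 58.
P'[1]: 98 ⊕ 5D ⊕ 65 = A0.
P'[2]: 9B ⊕ 51 ⊕ 70 = BA.
P'[3]: A5 ⊕ 6E ⊕ BC = 77.
P'[4]: 83 ⊕ 4B ⊕ D0 = 18.
P'[5]: ED ⊕ 24 ⊕ 76 = BF.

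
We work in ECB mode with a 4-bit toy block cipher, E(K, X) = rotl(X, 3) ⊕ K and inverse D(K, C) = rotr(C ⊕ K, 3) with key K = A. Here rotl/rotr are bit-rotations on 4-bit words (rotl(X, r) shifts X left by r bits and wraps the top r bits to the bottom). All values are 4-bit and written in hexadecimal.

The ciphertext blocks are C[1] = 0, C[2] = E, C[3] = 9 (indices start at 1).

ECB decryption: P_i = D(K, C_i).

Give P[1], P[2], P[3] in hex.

P[1]: D(K, 0) = 5.
P[2]: D(K, E) = 8.
P[3]: D(K, 9) = 6.

P[1] = 5, P[2] = 8, P[3] = 6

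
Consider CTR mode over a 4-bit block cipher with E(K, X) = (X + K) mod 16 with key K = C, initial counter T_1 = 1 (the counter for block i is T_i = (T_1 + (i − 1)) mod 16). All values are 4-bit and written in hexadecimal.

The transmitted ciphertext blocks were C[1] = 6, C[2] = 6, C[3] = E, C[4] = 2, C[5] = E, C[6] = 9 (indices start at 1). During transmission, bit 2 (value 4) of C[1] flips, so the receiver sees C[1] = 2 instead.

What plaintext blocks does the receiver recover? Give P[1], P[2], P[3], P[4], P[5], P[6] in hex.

P[1] = F, P[2] = 8, P[3] = 1, P[4] = 2, P[5] = F, P[6] = B

CTR decryption: S_i = E(K, T_i) where T_i is the counter for block i; P_i = C_i ⊕ S_i.
Only C[1] changed, to 2. In CTR, a change in C_i flips the same bit in P_i only; the keystream is unaffected. Decrypting the received ciphertext:
P[1]: T = 1, S = E(K, T) = D; 2 ⊕ D = F.
P[2]: T = 2, S = E(K, T) = E; 6 ⊕ E = 8.
P[3]: T = 3, S = E(K, T) = F; E ⊕ F = 1.
P[4]: T = 4, S = E(K, T) = 0; 2 ⊕ 0 = 2.
P[5]: T = 5, S = E(K, T) = 1; E ⊕ 1 = F.
P[6]: T = 6, S = E(K, T) = 2; 9 ⊕ 2 = B.
Blocks that differ from the original plaintext: P[1].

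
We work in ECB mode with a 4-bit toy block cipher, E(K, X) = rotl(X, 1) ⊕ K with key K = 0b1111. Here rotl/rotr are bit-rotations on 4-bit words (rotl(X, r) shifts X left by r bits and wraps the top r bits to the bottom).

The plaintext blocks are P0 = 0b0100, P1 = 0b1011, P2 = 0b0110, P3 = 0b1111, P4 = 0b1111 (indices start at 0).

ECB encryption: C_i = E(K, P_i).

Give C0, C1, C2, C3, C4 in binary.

C0 = 0b0111, C1 = 0b1000, C2 = 0b0011, C3 = 0b0000, C4 = 0b0000

C0: E(K, 0b0100) = 0b0111.
C1: E(K, 0b1011) = 0b1000.
C2: E(K, 0b0110) = 0b0011.
C3: E(K, 0b1111) = 0b0000.
C4: E(K, 0b1111) = 0b0000.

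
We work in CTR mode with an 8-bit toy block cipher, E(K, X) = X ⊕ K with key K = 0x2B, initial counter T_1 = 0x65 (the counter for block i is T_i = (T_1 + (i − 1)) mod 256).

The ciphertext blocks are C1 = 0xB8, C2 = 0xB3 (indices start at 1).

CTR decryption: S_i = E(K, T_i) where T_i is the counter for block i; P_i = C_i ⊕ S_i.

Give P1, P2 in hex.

P1: T = 0x65, S = E(K, T) = 0x4E; 0xB8 ⊕ 0x4E = 0xF6.
P2: T = 0x66, S = E(K, T) = 0x4D; 0xB3 ⊕ 0x4D = 0xFE.

P1 = 0xF6, P2 = 0xFE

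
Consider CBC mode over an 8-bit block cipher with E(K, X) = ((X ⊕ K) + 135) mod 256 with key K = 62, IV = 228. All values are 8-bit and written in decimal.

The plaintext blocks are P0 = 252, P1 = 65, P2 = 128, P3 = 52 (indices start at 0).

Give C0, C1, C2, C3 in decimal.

CBC encryption: C_i = E(K, P_i ⊕ C_{i−1}), with C_{−1} = IV.
C0: P0 ⊕ 228 = 24; E(K, 24) = 173.
C1: P1 ⊕ 173 = 236; E(K, 236) = 89.
C2: P2 ⊕ 89 = 217; E(K, 217) = 110.
C3: P3 ⊕ 110 = 90; E(K, 90) = 235.

C0 = 173, C1 = 89, C2 = 110, C3 = 235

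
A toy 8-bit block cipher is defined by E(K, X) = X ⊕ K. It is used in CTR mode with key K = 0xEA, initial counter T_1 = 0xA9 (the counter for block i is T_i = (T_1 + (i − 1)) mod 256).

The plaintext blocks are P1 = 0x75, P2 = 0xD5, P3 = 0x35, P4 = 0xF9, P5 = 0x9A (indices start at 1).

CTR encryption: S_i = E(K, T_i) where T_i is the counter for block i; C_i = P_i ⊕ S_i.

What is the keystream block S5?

C1: T = 0xA9, S = E(K, T) = 0x43; 0x75 ⊕ 0x43 = 0x36.
C2: T = 0xAA, S = E(K, T) = 0x40; 0xD5 ⊕ 0x40 = 0x95.
C3: T = 0xAB, S = E(K, T) = 0x41; 0x35 ⊕ 0x41 = 0x74.
C4: T = 0xAC, S = E(K, T) = 0x46; 0xF9 ⊕ 0x46 = 0xBF.
C5: T = 0xAD, S = E(K, T) = 0x47; 0x9A ⊕ 0x47 = 0xDD.
So S5 = 0x47.

0x47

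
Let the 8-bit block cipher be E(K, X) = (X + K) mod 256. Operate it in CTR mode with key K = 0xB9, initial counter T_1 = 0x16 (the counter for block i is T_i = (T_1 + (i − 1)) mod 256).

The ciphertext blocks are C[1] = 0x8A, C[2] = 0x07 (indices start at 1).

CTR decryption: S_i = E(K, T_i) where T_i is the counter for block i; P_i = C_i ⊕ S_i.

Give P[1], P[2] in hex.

P[1]: T = 0x16, S = E(K, T) = 0xCF; 0x8A ⊕ 0xCF = 0x45.
P[2]: T = 0x17, S = E(K, T) = 0xD0; 0x07 ⊕ 0xD0 = 0xD7.

P[1] = 0x45, P[2] = 0xD7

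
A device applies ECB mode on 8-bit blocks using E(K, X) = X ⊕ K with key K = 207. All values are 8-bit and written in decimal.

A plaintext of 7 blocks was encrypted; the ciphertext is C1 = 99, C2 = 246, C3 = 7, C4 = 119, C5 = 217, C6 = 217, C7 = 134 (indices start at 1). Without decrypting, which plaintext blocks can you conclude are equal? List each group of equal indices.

ECB encrypts each block independently with the same key, so equal ciphertext blocks imply equal plaintext blocks.
C5 = C6 = 217, so P5 = P6.

P5 = P6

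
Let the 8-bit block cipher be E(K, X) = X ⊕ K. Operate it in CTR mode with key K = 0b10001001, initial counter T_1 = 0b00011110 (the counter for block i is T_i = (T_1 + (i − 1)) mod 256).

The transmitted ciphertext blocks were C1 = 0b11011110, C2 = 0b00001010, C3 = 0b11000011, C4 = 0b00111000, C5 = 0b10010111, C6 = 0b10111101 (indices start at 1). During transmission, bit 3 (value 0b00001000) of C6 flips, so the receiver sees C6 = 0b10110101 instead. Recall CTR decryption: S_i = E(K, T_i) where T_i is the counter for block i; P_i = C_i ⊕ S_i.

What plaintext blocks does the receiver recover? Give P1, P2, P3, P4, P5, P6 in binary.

Only C6 changed, to 0b10110101. In CTR, a change in C_i flips the same bit in P_i only; the keystream is unaffected. Decrypting the received ciphertext:
P1: T = 0b00011110, S = E(K, T) = 0b10010111; 0b11011110 ⊕ 0b10010111 = 0b01001001.
P2: T = 0b00011111, S = E(K, T) = 0b10010110; 0b00001010 ⊕ 0b10010110 = 0b10011100.
P3: T = 0b00100000, S = E(K, T) = 0b10101001; 0b11000011 ⊕ 0b10101001 = 0b01101010.
P4: T = 0b00100001, S = E(K, T) = 0b10101000; 0b00111000 ⊕ 0b10101000 = 0b10010000.
P5: T = 0b00100010, S = E(K, T) = 0b10101011; 0b10010111 ⊕ 0b10101011 = 0b00111100.
P6: T = 0b00100011, S = E(K, T) = 0b10101010; 0b10110101 ⊕ 0b10101010 = 0b00011111.
Blocks that differ from the original plaintext: P6.

P1 = 0b01001001, P2 = 0b10011100, P3 = 0b01101010, P4 = 0b10010000, P5 = 0b00111100, P6 = 0b00011111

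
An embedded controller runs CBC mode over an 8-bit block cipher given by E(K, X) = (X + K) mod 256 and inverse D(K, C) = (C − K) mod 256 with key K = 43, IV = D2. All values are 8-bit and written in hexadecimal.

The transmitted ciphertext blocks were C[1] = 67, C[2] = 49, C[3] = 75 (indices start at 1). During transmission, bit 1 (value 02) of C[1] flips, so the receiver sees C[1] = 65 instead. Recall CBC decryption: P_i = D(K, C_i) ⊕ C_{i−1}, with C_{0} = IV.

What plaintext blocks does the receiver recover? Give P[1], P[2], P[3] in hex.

Only C[1] changed, to 65. In CBC, a change in C_i garbles P_i and flips the same bit in P_{i+1}. Decrypting the received ciphertext:
P[1]: D(K, 65) = 22; 22 ⊕ D2 = F0.
P[2]: D(K, 49) = 06; 06 ⊕ 65 = 63.
P[3]: D(K, 75) = 32; 32 ⊕ 49 = 7B.
Blocks that differ from the original plaintext: P[1], P[2].

P[1] = F0, P[2] = 63, P[3] = 7B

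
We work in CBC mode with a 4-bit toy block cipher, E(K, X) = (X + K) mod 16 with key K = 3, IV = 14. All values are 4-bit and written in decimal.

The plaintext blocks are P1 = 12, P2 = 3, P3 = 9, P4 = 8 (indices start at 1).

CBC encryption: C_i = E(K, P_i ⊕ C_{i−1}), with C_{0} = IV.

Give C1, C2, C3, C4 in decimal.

C1: P1 ⊕ 14 = 2; E(K, 2) = 5.
C2: P2 ⊕ 5 = 6; E(K, 6) = 9.
C3: P3 ⊕ 9 = 0; E(K, 0) = 3.
C4: P4 ⊕ 3 = 11; E(K, 11) = 14.

C1 = 5, C2 = 9, C3 = 3, C4 = 14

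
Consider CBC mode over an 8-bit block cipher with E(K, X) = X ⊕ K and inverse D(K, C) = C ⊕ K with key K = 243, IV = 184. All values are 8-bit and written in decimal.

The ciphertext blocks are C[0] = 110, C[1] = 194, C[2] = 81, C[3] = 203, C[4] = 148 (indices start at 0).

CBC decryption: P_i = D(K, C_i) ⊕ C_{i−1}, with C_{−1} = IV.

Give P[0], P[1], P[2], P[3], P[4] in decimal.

P[0] = 37, P[1] = 95, P[2] = 96, P[3] = 105, P[4] = 172

P[0]: D(K, 110) = 157; 157 ⊕ 184 = 37.
P[1]: D(K, 194) = 49; 49 ⊕ 110 = 95.
P[2]: D(K, 81) = 162; 162 ⊕ 194 = 96.
P[3]: D(K, 203) = 56; 56 ⊕ 81 = 105.
P[4]: D(K, 148) = 103; 103 ⊕ 203 = 172.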